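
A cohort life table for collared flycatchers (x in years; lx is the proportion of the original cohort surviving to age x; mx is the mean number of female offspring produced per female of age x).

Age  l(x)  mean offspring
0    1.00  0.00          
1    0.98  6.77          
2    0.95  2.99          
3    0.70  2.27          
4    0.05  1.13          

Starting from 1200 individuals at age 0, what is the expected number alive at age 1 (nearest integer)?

1176

Expected survivors = N0 · l_1 = 1200 × 0.98 = 1176 → 1176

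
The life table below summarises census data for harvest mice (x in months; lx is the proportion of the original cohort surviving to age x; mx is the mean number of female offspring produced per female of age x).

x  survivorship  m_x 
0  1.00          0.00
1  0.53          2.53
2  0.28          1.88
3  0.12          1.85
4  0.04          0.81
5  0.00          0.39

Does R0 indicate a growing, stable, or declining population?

R0 = Σ lx·mx = 0 + 1.3409 + 0.5264 + 0.222 + 0.0324 + 0 = 2.1217
R0 > 1, so the population is growing.

growing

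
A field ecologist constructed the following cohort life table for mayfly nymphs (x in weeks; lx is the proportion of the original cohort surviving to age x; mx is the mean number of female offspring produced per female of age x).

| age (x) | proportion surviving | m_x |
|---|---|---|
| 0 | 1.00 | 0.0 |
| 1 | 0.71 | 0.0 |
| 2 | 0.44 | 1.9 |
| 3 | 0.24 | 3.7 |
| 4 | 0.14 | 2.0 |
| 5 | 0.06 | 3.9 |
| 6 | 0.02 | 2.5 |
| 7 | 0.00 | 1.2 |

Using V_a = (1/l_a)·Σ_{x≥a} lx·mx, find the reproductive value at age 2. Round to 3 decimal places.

5.200

lx·mx for x ≥ 2: 0.836, 0.888, 0.28, 0.234, 0.05, 0 → sum = 2.288
V_2 = 2.288 / l_2 = 2.288 / 0.44 = 5.2 → 5.200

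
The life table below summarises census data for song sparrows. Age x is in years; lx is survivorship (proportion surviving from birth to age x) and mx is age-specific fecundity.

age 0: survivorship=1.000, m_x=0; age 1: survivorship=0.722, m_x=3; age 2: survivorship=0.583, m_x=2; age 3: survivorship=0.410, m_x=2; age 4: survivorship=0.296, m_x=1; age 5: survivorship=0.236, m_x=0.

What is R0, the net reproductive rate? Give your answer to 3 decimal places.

4.448

lx·mx by age: 0, 2.166, 1.166, 0.82, 0.296, 0
R0 = Σ lx·mx = 4.448 → 4.448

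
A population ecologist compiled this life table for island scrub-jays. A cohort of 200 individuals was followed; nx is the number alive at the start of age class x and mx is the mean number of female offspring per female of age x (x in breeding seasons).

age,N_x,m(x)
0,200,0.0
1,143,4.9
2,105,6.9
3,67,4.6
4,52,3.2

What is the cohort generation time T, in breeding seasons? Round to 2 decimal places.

1.97

lx = nx/n0 = nx/200: 1, 0.715, 0.525, 0.335, 0.26
lx·mx: 0, 3.5035, 3.6225, 1.541, 0.832 → R0 = 9.499
x·lx·mx: 0, 3.5035, 7.245, 4.623, 3.328 → Σ = 18.6995
T = 18.6995 / 9.499 = 1.968576… → 1.97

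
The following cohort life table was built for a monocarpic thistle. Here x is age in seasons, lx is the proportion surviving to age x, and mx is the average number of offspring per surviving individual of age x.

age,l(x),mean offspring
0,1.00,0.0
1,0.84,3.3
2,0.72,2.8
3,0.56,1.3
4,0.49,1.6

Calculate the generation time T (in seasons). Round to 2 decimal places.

1.92

lx·mx: 0, 2.772, 2.016, 0.728, 0.784 → R0 = 6.3
x·lx·mx: 0, 2.772, 4.032, 2.184, 3.136 → Σ = 12.124
T = 12.124 / 6.3 = 1.924444… → 1.92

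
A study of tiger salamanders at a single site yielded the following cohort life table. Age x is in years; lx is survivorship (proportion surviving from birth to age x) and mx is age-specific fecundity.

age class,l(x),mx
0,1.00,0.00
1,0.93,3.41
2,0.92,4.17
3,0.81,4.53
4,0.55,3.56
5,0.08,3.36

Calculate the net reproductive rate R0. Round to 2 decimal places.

lx·mx by age: 0, 3.1713, 3.8364, 3.6693, 1.958, 0.2688
R0 = Σ lx·mx = 12.9038 → 12.90

12.90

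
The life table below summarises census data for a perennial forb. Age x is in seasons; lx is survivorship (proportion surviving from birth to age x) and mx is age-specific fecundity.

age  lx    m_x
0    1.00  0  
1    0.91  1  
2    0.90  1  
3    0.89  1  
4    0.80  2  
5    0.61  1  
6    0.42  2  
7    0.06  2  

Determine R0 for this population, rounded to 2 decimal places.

5.87

lx·mx by age: 0, 0.91, 0.9, 0.89, 1.6, 0.61, 0.84, 0.12
R0 = Σ lx·mx = 5.87 → 5.87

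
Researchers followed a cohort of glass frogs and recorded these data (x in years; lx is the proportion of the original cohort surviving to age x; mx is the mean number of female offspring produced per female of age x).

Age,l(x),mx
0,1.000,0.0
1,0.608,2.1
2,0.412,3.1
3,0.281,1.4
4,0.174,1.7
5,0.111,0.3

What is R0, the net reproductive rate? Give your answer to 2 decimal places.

lx·mx by age: 0, 1.2768, 1.2772, 0.3934, 0.2958, 0.0333
R0 = Σ lx·mx = 3.2765 → 3.28

3.28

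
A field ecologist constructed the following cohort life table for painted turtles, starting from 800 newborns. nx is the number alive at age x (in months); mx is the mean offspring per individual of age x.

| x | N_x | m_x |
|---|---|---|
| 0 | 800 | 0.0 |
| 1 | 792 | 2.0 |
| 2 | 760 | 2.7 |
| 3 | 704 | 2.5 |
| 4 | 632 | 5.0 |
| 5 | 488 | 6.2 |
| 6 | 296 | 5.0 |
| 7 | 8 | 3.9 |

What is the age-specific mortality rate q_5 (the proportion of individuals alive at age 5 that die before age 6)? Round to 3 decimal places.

0.393

lx = nx/n0 = nx/800: 1, 0.99, 0.95, 0.88, 0.79, 0.61, 0.37, 0.01
q_5 = (l_5 − l_6) / l_5 = (0.61 − 0.37) / 0.61
     = 0.24 / 0.61 = 0.393443… → 0.393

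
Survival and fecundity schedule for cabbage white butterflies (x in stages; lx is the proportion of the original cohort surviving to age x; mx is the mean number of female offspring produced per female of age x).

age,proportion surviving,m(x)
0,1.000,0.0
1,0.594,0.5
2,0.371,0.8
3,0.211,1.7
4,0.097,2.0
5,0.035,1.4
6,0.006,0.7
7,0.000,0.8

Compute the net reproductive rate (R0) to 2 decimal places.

lx·mx by age: 0, 0.297, 0.2968, 0.3587, 0.194, 0.049, 0.0042, 0
R0 = Σ lx·mx = 1.1997 → 1.20

1.20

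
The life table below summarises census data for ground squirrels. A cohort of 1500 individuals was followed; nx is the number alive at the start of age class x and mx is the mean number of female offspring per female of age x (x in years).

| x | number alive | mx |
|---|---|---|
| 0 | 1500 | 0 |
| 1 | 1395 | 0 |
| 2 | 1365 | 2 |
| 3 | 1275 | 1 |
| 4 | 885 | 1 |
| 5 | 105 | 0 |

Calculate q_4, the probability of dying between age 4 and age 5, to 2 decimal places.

lx = nx/n0 = nx/1500: 1, 0.93, 0.91, 0.85, 0.59, 0.07
q_4 = (l_4 − l_5) / l_4 = (0.59 − 0.07) / 0.59
     = 0.52 / 0.59 = 0.881356… → 0.88

0.88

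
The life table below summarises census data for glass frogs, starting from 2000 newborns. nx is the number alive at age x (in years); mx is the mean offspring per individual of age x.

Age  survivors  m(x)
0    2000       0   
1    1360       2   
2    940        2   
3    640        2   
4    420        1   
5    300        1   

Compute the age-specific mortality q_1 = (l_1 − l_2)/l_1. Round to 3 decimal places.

lx = nx/n0 = nx/2000: 1, 0.68, 0.47, 0.32, 0.21, 0.15
q_1 = (l_1 − l_2) / l_1 = (0.68 − 0.47) / 0.68
     = 0.21 / 0.68 = 0.308824… → 0.309

0.309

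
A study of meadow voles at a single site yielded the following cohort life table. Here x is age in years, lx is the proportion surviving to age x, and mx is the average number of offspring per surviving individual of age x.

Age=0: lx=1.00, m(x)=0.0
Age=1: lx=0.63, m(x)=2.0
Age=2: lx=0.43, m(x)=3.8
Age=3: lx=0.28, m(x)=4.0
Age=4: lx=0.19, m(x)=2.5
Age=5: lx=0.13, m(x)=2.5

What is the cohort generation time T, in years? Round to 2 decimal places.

lx·mx: 0, 1.26, 1.634, 1.12, 0.475, 0.325 → R0 = 4.814
x·lx·mx: 0, 1.26, 3.268, 3.36, 1.9, 1.625 → Σ = 11.413
T = 11.413 / 4.814 = 2.370794… → 2.37

2.37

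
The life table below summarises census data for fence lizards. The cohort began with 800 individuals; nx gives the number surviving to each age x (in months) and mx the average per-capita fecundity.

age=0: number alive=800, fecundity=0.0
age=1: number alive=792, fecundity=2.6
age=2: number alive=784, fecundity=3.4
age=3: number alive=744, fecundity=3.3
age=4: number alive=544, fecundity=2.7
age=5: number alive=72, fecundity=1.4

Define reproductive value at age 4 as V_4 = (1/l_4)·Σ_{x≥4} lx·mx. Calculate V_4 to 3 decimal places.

2.885

lx = nx/n0 = nx/800: 1, 0.99, 0.98, 0.93, 0.68, 0.09
lx·mx for x ≥ 4: 1.836, 0.126 → sum = 1.962
V_4 = 1.962 / l_4 = 1.962 / 0.68 = 2.885294… → 2.885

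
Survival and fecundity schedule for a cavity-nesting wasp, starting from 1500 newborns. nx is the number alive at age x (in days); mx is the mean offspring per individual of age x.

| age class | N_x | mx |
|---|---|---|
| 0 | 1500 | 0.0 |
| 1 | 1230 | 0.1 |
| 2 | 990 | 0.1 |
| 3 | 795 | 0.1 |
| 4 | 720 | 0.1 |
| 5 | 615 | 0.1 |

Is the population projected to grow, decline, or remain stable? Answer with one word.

declining

lx = nx/n0 = nx/1500: 1, 0.82, 0.66, 0.53, 0.48, 0.41
R0 = Σ lx·mx = 0 + 0.082 + 0.066 + 0.053 + 0.048 + 0.041 = 0.29
R0 < 1, so the population is declining.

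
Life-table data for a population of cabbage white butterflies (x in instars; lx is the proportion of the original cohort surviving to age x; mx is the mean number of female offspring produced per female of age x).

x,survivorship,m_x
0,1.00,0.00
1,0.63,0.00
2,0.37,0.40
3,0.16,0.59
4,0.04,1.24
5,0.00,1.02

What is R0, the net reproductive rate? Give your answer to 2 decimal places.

lx·mx by age: 0, 0, 0.148, 0.0944, 0.0496, 0
R0 = Σ lx·mx = 0.292 → 0.29

0.29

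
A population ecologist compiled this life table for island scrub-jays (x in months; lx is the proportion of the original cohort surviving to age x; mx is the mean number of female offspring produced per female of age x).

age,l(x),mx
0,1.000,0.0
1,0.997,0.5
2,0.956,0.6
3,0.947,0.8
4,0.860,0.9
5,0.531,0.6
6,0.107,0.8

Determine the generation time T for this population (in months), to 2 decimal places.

lx·mx: 0, 0.4985, 0.5736, 0.7576, 0.774, 0.3186, 0.0856 → R0 = 3.0079
x·lx·mx: 0, 0.4985, 1.1472, 2.2728, 3.096, 1.593, 0.5136 → Σ = 9.1211
T = 9.1211 / 3.0079 = 3.032381… → 3.03

3.03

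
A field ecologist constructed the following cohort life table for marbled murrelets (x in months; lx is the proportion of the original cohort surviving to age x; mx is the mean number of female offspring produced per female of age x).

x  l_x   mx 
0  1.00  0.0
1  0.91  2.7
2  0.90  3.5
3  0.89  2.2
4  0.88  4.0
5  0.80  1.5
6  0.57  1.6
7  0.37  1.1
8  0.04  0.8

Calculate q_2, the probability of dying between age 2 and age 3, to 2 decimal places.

q_2 = (l_2 − l_3) / l_2 = (0.9 − 0.89) / 0.9
     = 0.01 / 0.9 = 0.011111… → 0.01

0.01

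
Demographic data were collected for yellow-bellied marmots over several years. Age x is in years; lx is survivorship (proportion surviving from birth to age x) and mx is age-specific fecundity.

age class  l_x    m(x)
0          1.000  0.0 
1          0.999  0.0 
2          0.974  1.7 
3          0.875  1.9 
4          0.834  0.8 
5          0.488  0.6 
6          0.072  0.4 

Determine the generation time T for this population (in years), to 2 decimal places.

2.93

lx·mx: 0, 0, 1.6558, 1.6625, 0.6672, 0.2928, 0.0288 → R0 = 4.3071
x·lx·mx: 0, 0, 3.3116, 4.9875, 2.6688, 1.464, 0.1728 → Σ = 12.6047
T = 12.6047 / 4.3071 = 2.926493… → 2.93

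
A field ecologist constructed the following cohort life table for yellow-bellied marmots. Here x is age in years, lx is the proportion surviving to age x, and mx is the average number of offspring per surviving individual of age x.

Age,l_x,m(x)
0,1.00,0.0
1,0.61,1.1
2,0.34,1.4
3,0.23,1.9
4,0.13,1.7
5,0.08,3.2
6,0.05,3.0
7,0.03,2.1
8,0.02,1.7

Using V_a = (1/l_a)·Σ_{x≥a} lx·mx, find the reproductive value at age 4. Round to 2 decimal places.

5.57

lx·mx for x ≥ 4: 0.221, 0.256, 0.15, 0.063, 0.034 → sum = 0.724
V_4 = 0.724 / l_4 = 0.724 / 0.13 = 5.569231… → 5.57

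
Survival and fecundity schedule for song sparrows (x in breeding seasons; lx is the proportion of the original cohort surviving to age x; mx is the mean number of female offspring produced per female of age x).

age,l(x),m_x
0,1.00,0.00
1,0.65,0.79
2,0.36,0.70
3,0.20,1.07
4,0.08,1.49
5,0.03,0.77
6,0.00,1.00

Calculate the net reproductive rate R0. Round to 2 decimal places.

1.12

lx·mx by age: 0, 0.5135, 0.252, 0.214, 0.1192, 0.0231, 0
R0 = Σ lx·mx = 1.1218 → 1.12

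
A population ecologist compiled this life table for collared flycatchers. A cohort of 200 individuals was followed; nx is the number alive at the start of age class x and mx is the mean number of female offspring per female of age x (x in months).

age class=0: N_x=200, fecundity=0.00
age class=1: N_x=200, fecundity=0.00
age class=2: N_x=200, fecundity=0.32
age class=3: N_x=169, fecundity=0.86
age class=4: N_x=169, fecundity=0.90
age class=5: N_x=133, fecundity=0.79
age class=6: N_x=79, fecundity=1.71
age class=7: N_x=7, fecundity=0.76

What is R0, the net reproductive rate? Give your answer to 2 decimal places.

3.03

lx = nx/n0 = nx/200: 1, 1, 1, 0.845, 0.845, 0.665, 0.395, 0.035
lx·mx by age: 0, 0, 0.32, 0.7267, 0.7605, 0.52535, 0.67545, 0.0266
R0 = Σ lx·mx = 3.0346 → 3.03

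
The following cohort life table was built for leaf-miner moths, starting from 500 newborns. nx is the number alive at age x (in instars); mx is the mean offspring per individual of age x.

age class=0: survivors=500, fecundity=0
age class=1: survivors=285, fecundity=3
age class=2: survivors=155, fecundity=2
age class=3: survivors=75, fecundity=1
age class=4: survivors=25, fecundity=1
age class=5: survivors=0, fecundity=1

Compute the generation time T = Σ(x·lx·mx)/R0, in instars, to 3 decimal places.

1.423

lx = nx/n0 = nx/500: 1, 0.57, 0.31, 0.15, 0.05, 0
lx·mx: 0, 1.71, 0.62, 0.15, 0.05, 0 → R0 = 2.53
x·lx·mx: 0, 1.71, 1.24, 0.45, 0.2, 0 → Σ = 3.6
T = 3.6 / 2.53 = 1.422925… → 1.423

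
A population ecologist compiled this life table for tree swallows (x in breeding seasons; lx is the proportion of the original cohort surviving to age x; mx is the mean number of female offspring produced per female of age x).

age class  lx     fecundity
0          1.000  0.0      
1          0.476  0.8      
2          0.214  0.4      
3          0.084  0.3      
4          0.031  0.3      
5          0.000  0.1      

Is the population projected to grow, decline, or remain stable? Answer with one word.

R0 = Σ lx·mx = 0 + 0.3808 + 0.0856 + 0.0252 + 0.0093 + 0 = 0.5009
R0 < 1, so the population is declining.

declining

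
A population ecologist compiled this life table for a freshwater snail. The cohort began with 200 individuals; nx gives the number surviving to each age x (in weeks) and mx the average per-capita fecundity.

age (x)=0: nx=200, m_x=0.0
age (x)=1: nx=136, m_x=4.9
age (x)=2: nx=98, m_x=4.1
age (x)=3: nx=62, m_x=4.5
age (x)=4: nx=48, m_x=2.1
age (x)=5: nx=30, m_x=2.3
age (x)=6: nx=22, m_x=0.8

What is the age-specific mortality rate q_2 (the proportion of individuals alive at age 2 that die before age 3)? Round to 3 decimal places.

0.367

lx = nx/n0 = nx/200: 1, 0.68, 0.49, 0.31, 0.24, 0.15, 0.11
q_2 = (l_2 − l_3) / l_2 = (0.49 − 0.31) / 0.49
     = 0.18 / 0.49 = 0.367347… → 0.367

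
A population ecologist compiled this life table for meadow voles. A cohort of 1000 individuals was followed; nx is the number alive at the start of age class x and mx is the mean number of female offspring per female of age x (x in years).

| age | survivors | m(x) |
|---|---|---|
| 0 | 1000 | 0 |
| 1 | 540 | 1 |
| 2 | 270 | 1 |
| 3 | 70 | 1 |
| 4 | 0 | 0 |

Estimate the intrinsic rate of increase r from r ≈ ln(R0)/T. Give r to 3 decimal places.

lx = nx/n0 = nx/1000: 1, 0.54, 0.27, 0.07, 0
R0 = Σ lx·mx = 0 + 0.54 + 0.27 + 0.07 + 0 = 0.88
Σ x·lx·mx = 1.29; T = 1.29/0.88 = 1.46591…
r ≈ ln(R0)/T = ln(0.88)/1.46591… = -0.0872… → -0.087

-0.087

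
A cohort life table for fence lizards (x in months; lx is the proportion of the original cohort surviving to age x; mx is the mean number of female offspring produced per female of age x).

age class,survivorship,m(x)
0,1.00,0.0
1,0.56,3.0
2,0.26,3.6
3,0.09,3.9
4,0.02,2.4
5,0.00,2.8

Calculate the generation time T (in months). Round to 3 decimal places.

lx·mx: 0, 1.68, 0.936, 0.351, 0.048, 0 → R0 = 3.015
x·lx·mx: 0, 1.68, 1.872, 1.053, 0.192, 0 → Σ = 4.797
T = 4.797 / 3.015 = 1.591045… → 1.591

1.591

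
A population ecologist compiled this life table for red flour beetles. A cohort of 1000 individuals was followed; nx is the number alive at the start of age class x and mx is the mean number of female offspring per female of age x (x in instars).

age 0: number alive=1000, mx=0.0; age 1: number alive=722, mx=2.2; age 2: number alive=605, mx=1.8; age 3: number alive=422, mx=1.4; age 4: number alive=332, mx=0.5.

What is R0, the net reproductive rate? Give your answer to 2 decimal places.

3.43

lx = nx/n0 = nx/1000: 1, 0.722, 0.605, 0.422, 0.332
lx·mx by age: 0, 1.5884, 1.089, 0.5908, 0.166
R0 = Σ lx·mx = 3.4342 → 3.43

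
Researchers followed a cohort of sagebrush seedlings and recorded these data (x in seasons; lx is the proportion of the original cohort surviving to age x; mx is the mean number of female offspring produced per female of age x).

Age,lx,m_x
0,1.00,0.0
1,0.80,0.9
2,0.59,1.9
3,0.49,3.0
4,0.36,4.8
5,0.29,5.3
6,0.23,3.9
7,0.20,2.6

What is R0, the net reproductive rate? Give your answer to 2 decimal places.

lx·mx by age: 0, 0.72, 1.121, 1.47, 1.728, 1.537, 0.897, 0.52
R0 = Σ lx·mx = 7.993 → 7.99

7.99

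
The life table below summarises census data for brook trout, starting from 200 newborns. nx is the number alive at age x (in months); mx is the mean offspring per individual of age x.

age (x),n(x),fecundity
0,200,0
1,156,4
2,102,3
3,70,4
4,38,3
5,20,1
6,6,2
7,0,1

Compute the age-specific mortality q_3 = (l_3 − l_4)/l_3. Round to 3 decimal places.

lx = nx/n0 = nx/200: 1, 0.78, 0.51, 0.35, 0.19, 0.1, 0.03, 0
q_3 = (l_3 − l_4) / l_3 = (0.35 − 0.19) / 0.35
     = 0.16 / 0.35 = 0.457143… → 0.457

0.457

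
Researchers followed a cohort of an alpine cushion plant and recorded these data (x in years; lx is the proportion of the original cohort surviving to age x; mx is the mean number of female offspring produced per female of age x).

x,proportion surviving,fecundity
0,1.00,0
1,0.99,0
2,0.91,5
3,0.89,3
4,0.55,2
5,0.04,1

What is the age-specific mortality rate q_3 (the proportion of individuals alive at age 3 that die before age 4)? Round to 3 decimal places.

q_3 = (l_3 − l_4) / l_3 = (0.89 − 0.55) / 0.89
     = 0.34 / 0.89 = 0.382022… → 0.382

0.382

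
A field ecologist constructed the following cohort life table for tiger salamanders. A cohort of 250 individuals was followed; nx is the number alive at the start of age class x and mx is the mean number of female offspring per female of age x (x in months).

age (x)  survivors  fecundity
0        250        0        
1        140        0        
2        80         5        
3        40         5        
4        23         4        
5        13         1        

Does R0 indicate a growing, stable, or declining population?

lx = nx/n0 = nx/250: 1, 0.56, 0.32, 0.16, 0.092, 0.052
R0 = Σ lx·mx = 0 + 0 + 1.6 + 0.8 + 0.368 + 0.052 = 2.82
R0 > 1, so the population is growing.

growing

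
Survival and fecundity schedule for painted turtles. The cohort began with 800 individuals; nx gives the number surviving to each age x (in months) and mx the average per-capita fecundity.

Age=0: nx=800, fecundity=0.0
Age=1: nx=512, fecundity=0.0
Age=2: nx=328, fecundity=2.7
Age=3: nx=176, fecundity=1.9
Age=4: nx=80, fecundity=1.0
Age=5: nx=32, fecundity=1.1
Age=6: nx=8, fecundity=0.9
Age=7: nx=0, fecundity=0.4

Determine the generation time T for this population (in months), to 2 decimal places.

lx = nx/n0 = nx/800: 1, 0.64, 0.41, 0.22, 0.1, 0.04, 0.01, 0
lx·mx: 0, 0, 1.107, 0.418, 0.1, 0.044, 0.009, 0 → R0 = 1.678
x·lx·mx: 0, 0, 2.214, 1.254, 0.4, 0.22, 0.054, 0 → Σ = 4.142
T = 4.142 / 1.678 = 2.468415… → 2.47

2.47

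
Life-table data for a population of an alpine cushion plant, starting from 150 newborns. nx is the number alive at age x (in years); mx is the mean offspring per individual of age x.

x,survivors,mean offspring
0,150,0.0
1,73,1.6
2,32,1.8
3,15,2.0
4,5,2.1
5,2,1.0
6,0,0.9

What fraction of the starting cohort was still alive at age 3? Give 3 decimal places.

l_3 = n_3/n_0 = 15/150 = 0.1 → 0.100

0.100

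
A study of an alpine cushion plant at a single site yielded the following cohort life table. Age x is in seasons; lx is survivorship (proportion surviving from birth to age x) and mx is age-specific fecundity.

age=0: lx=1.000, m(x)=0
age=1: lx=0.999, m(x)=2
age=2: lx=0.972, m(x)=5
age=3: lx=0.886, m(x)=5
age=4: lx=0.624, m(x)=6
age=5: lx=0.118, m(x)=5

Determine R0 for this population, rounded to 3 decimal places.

lx·mx by age: 0, 1.998, 4.86, 4.43, 3.744, 0.59
R0 = Σ lx·mx = 15.622 → 15.622

15.622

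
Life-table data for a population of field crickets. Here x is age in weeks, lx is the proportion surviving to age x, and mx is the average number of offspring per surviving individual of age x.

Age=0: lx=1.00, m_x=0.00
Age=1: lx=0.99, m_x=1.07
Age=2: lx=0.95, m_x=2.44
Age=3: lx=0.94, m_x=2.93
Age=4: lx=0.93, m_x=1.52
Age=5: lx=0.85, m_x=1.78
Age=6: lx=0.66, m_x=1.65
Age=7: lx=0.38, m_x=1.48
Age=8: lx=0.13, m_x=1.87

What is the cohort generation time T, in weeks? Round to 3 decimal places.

3.615

lx·mx: 0, 1.0593, 2.318, 2.7542, 1.4136, 1.513, 1.089, 0.5624, 0.2431 → R0 = 10.9526
x·lx·mx: 0, 1.0593, 4.636, 8.2626, 5.6544, 7.565, 6.534, 3.9368, 1.9448 → Σ = 39.5929
T = 39.5929 / 10.9526 = 3.614932… → 3.615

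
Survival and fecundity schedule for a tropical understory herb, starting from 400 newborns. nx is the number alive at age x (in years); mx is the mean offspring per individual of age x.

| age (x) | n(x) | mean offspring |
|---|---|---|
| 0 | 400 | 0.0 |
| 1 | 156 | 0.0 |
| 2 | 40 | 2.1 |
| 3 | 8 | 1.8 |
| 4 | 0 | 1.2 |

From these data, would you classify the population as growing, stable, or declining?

lx = nx/n0 = nx/400: 1, 0.39, 0.1, 0.02, 0
R0 = Σ lx·mx = 0 + 0 + 0.21 + 0.036 + 0 = 0.246
R0 < 1, so the population is declining.

declining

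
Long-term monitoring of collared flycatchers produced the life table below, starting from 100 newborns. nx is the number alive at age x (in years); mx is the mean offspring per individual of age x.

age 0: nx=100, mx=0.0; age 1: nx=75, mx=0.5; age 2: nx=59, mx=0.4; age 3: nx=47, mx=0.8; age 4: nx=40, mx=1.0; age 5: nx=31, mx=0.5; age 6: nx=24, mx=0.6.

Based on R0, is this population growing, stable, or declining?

growing

lx = nx/n0 = nx/100: 1, 0.75, 0.59, 0.47, 0.4, 0.31, 0.24
R0 = Σ lx·mx = 0 + 0.375 + 0.236 + 0.376 + 0.4 + 0.155 + 0.144 = 1.686
R0 > 1, so the population is growing.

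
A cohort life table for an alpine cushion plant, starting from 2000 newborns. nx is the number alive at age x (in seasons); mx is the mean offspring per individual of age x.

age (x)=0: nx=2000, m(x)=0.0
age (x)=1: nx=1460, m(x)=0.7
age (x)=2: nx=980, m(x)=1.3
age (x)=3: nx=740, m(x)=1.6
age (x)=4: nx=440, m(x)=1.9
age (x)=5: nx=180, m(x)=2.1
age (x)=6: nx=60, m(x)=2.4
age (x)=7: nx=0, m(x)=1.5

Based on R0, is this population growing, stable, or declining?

lx = nx/n0 = nx/2000: 1, 0.73, 0.49, 0.37, 0.22, 0.09, 0.03, 0
R0 = Σ lx·mx = 0 + 0.511 + 0.637 + 0.592 + 0.418 + 0.189 + 0.072 + 0 = 2.419
R0 > 1, so the population is growing.

growing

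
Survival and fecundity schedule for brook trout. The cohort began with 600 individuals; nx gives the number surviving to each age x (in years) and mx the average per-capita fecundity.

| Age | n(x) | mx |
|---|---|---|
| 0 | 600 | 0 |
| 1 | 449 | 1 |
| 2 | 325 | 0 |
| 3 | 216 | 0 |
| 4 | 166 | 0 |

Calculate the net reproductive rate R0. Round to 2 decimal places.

0.75

lx = nx/n0 = nx/600: 1, 0.74833…, 0.54167…, 0.36, 0.27667…
lx·mx by age: 0, 0.748333…, 0, 0, 0
R0 = Σ lx·mx = 0.748333… → 0.75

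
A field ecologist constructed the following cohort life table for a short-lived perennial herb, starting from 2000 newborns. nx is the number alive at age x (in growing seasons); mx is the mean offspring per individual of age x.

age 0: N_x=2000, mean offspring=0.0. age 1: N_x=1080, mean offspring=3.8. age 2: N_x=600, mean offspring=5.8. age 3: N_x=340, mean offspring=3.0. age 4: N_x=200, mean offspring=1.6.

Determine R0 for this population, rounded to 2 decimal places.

4.46

lx = nx/n0 = nx/2000: 1, 0.54, 0.3, 0.17, 0.1
lx·mx by age: 0, 2.052, 1.74, 0.51, 0.16
R0 = Σ lx·mx = 4.462 → 4.46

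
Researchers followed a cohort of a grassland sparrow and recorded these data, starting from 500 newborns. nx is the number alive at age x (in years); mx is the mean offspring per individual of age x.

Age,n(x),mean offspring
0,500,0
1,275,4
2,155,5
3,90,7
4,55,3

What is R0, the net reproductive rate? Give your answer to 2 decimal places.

lx = nx/n0 = nx/500: 1, 0.55, 0.31, 0.18, 0.11
lx·mx by age: 0, 2.2, 1.55, 1.26, 0.33
R0 = Σ lx·mx = 5.34 → 5.34

5.34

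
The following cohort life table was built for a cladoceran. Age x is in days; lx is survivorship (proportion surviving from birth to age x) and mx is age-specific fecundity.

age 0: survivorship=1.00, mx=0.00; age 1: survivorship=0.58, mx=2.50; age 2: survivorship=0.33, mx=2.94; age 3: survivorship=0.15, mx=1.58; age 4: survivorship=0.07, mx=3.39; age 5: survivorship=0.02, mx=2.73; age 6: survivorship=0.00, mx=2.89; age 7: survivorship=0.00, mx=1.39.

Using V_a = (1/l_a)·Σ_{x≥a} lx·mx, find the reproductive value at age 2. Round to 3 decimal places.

4.543

lx·mx for x ≥ 2: 0.9702, 0.237, 0.2373, 0.0546, 0, 0 → sum = 1.4991
V_2 = 1.4991 / l_2 = 1.4991 / 0.33 = 4.542727… → 4.543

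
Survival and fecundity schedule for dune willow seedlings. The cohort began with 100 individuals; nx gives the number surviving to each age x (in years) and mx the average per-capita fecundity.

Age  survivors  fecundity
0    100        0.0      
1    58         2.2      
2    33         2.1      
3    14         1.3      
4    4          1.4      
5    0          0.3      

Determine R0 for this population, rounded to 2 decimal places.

2.21

lx = nx/n0 = nx/100: 1, 0.58, 0.33, 0.14, 0.04, 0
lx·mx by age: 0, 1.276, 0.693, 0.182, 0.056, 0
R0 = Σ lx·mx = 2.207 → 2.21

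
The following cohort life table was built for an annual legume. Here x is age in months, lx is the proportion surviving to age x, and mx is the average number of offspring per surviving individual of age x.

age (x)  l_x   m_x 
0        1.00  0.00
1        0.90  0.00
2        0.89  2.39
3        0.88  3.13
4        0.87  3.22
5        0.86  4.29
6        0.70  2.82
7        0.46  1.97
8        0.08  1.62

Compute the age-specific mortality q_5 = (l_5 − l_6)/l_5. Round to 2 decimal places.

0.19

q_5 = (l_5 − l_6) / l_5 = (0.86 − 0.7) / 0.86
     = 0.16 / 0.86 = 0.186047… → 0.19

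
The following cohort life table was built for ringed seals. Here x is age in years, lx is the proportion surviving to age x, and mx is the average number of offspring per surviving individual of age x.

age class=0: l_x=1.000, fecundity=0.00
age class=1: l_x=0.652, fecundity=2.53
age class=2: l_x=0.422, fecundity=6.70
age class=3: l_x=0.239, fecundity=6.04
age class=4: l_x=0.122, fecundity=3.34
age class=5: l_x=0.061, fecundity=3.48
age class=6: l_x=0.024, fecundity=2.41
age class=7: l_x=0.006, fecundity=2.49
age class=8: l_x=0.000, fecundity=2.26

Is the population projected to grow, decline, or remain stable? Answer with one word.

growing

R0 = Σ lx·mx = 0 + 1.64956 + 2.8274 + 1.44356 + 0.40748 + 0.21228 + 0.05784 + 0.01494 + 0 = 6.61306
R0 > 1, so the population is growing.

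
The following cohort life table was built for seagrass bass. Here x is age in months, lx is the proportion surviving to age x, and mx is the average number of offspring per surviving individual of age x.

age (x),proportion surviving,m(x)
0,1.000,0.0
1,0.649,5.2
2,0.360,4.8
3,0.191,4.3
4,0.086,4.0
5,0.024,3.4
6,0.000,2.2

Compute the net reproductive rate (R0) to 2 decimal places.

lx·mx by age: 0, 3.3748, 1.728, 0.8213, 0.344, 0.0816, 0
R0 = Σ lx·mx = 6.3497 → 6.35

6.35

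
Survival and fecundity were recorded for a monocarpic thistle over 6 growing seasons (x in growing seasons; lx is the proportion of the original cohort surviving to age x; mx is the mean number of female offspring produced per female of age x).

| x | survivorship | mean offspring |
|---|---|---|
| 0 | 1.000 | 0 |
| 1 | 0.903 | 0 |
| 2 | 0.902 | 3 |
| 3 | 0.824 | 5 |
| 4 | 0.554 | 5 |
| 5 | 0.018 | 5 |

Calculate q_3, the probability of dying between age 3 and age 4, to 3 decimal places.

0.328

q_3 = (l_3 − l_4) / l_3 = (0.824 − 0.554) / 0.824
     = 0.27 / 0.824 = 0.32767… → 0.328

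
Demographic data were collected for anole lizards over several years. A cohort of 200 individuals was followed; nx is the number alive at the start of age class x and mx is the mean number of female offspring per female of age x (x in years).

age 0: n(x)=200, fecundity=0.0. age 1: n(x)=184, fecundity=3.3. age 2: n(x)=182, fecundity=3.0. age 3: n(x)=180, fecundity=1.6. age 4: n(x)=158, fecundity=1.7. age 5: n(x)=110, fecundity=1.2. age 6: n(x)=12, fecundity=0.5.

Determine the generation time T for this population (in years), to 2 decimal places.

2.35

lx = nx/n0 = nx/200: 1, 0.92, 0.91, 0.9, 0.79, 0.55, 0.06
lx·mx: 0, 3.036, 2.73, 1.44, 1.343, 0.66, 0.03 → R0 = 9.239
x·lx·mx: 0, 3.036, 5.46, 4.32, 5.372, 3.3, 0.18 → Σ = 21.668
T = 21.668 / 9.239 = 2.345275… → 2.35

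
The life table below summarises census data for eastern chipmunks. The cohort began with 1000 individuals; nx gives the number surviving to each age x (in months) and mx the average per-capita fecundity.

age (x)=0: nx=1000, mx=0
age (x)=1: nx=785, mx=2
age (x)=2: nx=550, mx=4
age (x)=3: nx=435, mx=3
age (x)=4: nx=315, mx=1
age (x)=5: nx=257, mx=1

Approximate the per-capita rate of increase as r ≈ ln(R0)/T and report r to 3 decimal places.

0.786

lx = nx/n0 = nx/1000: 1, 0.785, 0.55, 0.435, 0.315, 0.257
R0 = Σ lx·mx = 0 + 1.57 + 2.2 + 1.305 + 0.315 + 0.257 = 5.647
Σ x·lx·mx = 12.43; T = 12.43/5.647 = 2.20117…
r ≈ ln(R0)/T = ln(5.647)/2.20117… = 0.78646… → 0.786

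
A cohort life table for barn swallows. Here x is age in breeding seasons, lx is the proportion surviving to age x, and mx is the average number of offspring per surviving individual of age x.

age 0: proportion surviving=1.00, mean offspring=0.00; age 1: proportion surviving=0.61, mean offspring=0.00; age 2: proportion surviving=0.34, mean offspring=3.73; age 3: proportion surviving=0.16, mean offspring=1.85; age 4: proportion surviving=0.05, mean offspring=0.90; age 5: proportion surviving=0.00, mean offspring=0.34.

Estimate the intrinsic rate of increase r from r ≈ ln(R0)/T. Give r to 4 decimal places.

0.2124

R0 = Σ lx·mx = 0 + 0 + 1.2682 + 0.296 + 0.045 + 0 = 1.6092
Σ x·lx·mx = 3.6044; T = 3.6044/1.6092 = 2.23987…
r ≈ ln(R0)/T = ln(1.6092)/2.23987… = 0.212395… → 0.2124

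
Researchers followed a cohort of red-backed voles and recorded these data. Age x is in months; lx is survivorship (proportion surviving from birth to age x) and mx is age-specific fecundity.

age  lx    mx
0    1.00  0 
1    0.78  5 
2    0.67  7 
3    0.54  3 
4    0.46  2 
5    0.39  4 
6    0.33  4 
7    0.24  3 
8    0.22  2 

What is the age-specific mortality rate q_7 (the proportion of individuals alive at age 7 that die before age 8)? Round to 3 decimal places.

0.083

q_7 = (l_7 − l_8) / l_7 = (0.24 − 0.22) / 0.24
     = 0.02 / 0.24 = 0.083333… → 0.083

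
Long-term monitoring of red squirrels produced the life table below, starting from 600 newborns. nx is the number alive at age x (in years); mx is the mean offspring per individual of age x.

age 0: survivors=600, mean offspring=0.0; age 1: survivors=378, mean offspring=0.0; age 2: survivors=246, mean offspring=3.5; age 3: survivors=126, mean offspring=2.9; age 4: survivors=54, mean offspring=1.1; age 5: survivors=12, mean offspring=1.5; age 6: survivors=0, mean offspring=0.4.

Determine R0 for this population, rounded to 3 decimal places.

2.173

lx = nx/n0 = nx/600: 1, 0.63, 0.41, 0.21, 0.09, 0.02, 0
lx·mx by age: 0, 0, 1.435, 0.609, 0.099, 0.03, 0
R0 = Σ lx·mx = 2.173 → 2.173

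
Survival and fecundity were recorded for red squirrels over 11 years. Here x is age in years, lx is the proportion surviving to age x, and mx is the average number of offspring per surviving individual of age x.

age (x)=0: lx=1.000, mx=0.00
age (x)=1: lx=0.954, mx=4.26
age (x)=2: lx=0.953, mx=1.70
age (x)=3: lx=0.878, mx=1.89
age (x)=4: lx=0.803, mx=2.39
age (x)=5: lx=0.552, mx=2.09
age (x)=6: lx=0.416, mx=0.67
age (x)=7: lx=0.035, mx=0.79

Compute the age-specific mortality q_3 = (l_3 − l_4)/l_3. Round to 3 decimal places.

q_3 = (l_3 − l_4) / l_3 = (0.878 − 0.803) / 0.878
     = 0.075 / 0.878 = 0.085421… → 0.085

0.085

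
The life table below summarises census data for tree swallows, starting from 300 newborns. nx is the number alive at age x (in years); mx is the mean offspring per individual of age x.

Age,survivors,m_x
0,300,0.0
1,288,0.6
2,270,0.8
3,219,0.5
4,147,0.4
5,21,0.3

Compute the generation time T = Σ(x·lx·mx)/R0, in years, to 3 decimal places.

lx = nx/n0 = nx/300: 1, 0.96, 0.9, 0.73, 0.49, 0.07
lx·mx: 0, 0.576, 0.72, 0.365, 0.196, 0.021 → R0 = 1.878
x·lx·mx: 0, 0.576, 1.44, 1.095, 0.784, 0.105 → Σ = 4
T = 4 / 1.878 = 2.129925… → 2.130

2.130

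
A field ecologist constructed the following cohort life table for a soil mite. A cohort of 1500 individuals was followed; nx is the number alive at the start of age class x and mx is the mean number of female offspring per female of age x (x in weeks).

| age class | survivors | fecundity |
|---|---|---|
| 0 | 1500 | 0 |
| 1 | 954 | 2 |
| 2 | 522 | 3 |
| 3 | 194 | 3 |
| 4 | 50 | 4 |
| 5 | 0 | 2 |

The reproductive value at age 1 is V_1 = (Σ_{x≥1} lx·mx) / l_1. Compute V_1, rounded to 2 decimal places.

lx = nx/n0 = nx/1500: 1, 0.636, 0.348, 0.12933…, 0.03333…, 0
lx·mx for x ≥ 1: 1.272, 1.044, 0.388…, 0.133333…, 0 → sum = 2.837333…
V_1 = 2.837333… / l_1 = 2.837333… / 0.636 = 4.461216… → 4.46

4.46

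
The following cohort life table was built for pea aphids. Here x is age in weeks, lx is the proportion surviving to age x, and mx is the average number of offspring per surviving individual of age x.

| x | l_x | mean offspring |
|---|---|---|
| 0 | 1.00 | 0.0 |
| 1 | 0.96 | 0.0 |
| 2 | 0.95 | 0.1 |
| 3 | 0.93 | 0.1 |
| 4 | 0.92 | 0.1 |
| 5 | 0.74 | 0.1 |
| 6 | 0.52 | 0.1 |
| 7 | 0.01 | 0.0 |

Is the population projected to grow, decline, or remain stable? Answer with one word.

declining

R0 = Σ lx·mx = 0 + 0 + 0.095 + 0.093 + 0.092 + 0.074 + 0.052 + 0 = 0.406
R0 < 1, so the population is declining.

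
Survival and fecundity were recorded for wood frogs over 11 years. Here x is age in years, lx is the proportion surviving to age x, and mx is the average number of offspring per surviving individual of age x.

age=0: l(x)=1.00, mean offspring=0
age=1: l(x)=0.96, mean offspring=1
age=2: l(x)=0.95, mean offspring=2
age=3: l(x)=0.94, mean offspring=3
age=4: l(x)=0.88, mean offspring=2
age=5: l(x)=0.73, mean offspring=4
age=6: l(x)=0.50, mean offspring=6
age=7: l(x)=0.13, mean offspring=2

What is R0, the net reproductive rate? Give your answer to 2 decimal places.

13.62

lx·mx by age: 0, 0.96, 1.9, 2.82, 1.76, 2.92, 3, 0.26
R0 = Σ lx·mx = 13.62 → 13.62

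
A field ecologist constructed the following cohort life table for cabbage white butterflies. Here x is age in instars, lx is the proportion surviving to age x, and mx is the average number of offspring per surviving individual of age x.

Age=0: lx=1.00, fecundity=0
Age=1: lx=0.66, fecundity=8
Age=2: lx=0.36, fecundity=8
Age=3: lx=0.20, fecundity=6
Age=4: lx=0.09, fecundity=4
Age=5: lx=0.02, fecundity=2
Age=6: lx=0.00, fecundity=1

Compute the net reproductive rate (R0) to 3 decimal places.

lx·mx by age: 0, 5.28, 2.88, 1.2, 0.36, 0.04, 0
R0 = Σ lx·mx = 9.76 → 9.760

9.760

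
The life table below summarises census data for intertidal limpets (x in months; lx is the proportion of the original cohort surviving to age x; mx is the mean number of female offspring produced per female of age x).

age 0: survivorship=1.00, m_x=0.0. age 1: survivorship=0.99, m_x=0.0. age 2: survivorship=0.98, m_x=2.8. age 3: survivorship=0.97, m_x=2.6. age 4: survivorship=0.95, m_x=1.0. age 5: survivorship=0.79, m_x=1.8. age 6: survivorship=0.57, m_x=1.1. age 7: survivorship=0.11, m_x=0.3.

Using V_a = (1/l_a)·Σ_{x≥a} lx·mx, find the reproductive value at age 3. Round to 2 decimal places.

5.73

lx·mx for x ≥ 3: 2.522, 0.95, 1.422, 0.627, 0.033 → sum = 5.554
V_3 = 5.554 / l_3 = 5.554 / 0.97 = 5.725773… → 5.73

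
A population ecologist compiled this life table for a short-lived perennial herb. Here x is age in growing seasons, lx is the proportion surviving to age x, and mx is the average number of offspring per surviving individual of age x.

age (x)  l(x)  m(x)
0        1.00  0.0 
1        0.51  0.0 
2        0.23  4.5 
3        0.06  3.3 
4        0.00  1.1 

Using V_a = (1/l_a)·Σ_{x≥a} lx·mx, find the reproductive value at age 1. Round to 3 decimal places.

lx·mx for x ≥ 1: 0, 1.035, 0.198, 0 → sum = 1.233
V_1 = 1.233 / l_1 = 1.233 / 0.51 = 2.417647… → 2.418

2.418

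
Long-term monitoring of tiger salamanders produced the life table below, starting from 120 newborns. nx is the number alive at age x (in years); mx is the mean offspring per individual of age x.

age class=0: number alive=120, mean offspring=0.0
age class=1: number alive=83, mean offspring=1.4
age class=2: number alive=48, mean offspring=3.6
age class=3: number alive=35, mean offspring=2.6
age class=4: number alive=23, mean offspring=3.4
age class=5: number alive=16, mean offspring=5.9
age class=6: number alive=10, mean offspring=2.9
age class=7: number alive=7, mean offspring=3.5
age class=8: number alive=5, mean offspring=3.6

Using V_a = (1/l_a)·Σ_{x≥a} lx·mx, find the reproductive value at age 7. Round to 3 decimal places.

lx = nx/n0 = nx/120: 1, 0.69167…, 0.4, 0.29167…, 0.19167…, 0.13333…, 0.08333…, 0.05833…, 0.04167…
lx·mx for x ≥ 7: 0.204167…, 0.15… → sum = 0.354167…
V_7 = 0.354167… / l_7 = 0.354167… / 0.058333… = 6.071429… → 6.071

6.071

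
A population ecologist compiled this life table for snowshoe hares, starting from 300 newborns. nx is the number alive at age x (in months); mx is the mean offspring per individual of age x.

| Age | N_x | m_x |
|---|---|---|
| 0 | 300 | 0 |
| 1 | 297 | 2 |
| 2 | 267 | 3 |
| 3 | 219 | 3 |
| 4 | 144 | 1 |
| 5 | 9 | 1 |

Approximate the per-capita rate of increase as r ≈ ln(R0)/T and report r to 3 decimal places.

lx = nx/n0 = nx/300: 1, 0.99, 0.89, 0.73, 0.48, 0.03
R0 = Σ lx·mx = 0 + 1.98 + 2.67 + 2.19 + 0.48 + 0.03 = 7.35
Σ x·lx·mx = 15.96; T = 15.96/7.35 = 2.17143…
r ≈ ln(R0)/T = ln(7.35)/2.17143… = 0.91861… → 0.919

0.919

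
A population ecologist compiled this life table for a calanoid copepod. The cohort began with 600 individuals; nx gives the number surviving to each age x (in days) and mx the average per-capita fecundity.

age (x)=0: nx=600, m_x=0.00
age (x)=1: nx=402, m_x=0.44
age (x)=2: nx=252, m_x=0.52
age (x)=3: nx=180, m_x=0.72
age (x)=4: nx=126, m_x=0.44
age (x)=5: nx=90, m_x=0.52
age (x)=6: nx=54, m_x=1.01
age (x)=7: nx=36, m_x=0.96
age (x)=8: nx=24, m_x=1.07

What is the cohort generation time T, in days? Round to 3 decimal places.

3.144

lx = nx/n0 = nx/600: 1, 0.67, 0.42, 0.3, 0.21, 0.15, 0.09, 0.06, 0.04
lx·mx: 0, 0.2948, 0.2184, 0.216, 0.0924, 0.078, 0.0909, 0.0576, 0.0428 → R0 = 1.0909
x·lx·mx: 0, 0.2948, 0.4368, 0.648, 0.3696, 0.39, 0.5454, 0.4032, 0.3424 → Σ = 3.4302
T = 3.4302 / 1.0909 = 3.144376… → 3.144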